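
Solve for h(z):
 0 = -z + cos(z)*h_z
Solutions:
 h(z) = C1 + Integral(z/cos(z), z)


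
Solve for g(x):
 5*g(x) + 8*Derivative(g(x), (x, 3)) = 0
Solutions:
 g(x) = C3*exp(-5^(1/3)*x/2) + (C1*sin(sqrt(3)*5^(1/3)*x/4) + C2*cos(sqrt(3)*5^(1/3)*x/4))*exp(5^(1/3)*x/4)


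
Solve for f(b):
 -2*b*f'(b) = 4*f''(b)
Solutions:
 f(b) = C1 + C2*erf(b/2)


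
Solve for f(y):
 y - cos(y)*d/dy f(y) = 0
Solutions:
 f(y) = C1 + Integral(y/cos(y), y)


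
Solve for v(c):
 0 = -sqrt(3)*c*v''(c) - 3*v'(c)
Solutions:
 v(c) = C1 + C2*c^(1 - sqrt(3))


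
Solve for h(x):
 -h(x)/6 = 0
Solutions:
 h(x) = 0


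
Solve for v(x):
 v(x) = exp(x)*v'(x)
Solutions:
 v(x) = C1*exp(-exp(-x))


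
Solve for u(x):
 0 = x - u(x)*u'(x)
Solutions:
 u(x) = -sqrt(C1 + x^2)
 u(x) = sqrt(C1 + x^2)


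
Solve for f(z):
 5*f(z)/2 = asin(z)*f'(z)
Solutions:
 f(z) = C1*exp(5*Integral(1/asin(z), z)/2)


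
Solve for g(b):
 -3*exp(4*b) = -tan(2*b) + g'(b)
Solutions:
 g(b) = C1 - 3*exp(4*b)/4 - log(cos(2*b))/2


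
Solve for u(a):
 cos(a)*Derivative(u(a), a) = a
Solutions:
 u(a) = C1 + Integral(a/cos(a), a)


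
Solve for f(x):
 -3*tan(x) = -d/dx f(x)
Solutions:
 f(x) = C1 - 3*log(cos(x))


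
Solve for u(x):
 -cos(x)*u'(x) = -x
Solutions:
 u(x) = C1 + Integral(x/cos(x), x)


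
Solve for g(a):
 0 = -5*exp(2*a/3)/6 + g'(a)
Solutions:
 g(a) = C1 + 5*exp(2*a/3)/4


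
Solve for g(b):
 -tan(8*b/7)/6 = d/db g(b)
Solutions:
 g(b) = C1 + 7*log(cos(8*b/7))/48


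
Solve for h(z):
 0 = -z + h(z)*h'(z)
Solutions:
 h(z) = -sqrt(C1 + z^2)
 h(z) = sqrt(C1 + z^2)


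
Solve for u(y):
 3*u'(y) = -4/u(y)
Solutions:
 u(y) = -sqrt(C1 - 24*y)/3
 u(y) = sqrt(C1 - 24*y)/3


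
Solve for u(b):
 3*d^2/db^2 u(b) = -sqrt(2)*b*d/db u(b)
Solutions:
 u(b) = C1 + C2*erf(2^(3/4)*sqrt(3)*b/6)


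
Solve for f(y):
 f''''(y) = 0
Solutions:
 f(y) = C1 + C2*y + C3*y^2 + C4*y^3


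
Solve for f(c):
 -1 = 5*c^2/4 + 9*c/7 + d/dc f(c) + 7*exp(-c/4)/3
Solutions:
 f(c) = C1 - 5*c^3/12 - 9*c^2/14 - c + 28*exp(-c/4)/3


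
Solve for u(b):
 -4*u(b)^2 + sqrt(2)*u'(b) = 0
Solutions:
 u(b) = -1/(C1 + 2*sqrt(2)*b)


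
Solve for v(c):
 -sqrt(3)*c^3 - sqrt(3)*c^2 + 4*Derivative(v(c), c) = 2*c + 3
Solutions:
 v(c) = C1 + sqrt(3)*c^4/16 + sqrt(3)*c^3/12 + c^2/4 + 3*c/4


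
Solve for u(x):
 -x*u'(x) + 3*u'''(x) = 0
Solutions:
 u(x) = C1 + Integral(C2*airyai(3^(2/3)*x/3) + C3*airybi(3^(2/3)*x/3), x)


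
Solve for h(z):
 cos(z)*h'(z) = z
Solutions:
 h(z) = C1 + Integral(z/cos(z), z)


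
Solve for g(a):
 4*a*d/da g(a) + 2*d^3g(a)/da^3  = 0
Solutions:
 g(a) = C1 + Integral(C2*airyai(-2^(1/3)*a) + C3*airybi(-2^(1/3)*a), a)


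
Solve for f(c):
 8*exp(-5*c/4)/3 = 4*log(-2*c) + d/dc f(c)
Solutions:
 f(c) = C1 - 4*c*log(-c) + 4*c*(1 - log(2)) - 32*exp(-5*c/4)/15


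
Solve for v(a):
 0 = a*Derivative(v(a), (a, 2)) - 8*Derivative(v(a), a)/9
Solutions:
 v(a) = C1 + C2*a^(17/9)


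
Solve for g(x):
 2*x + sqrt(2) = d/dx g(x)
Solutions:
 g(x) = C1 + x^2 + sqrt(2)*x


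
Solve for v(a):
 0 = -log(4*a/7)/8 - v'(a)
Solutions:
 v(a) = C1 - a*log(a)/8 - a*log(2)/4 + a/8 + a*log(7)/8


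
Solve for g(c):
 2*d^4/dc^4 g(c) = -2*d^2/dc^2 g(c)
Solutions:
 g(c) = C1 + C2*c + C3*sin(c) + C4*cos(c)


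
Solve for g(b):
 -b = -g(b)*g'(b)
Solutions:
 g(b) = -sqrt(C1 + b^2)
 g(b) = sqrt(C1 + b^2)


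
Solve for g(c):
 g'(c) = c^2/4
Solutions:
 g(c) = C1 + c^3/12


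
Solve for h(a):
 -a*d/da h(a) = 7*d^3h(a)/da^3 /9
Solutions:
 h(a) = C1 + Integral(C2*airyai(-21^(2/3)*a/7) + C3*airybi(-21^(2/3)*a/7), a)


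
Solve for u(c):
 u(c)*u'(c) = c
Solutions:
 u(c) = -sqrt(C1 + c^2)
 u(c) = sqrt(C1 + c^2)


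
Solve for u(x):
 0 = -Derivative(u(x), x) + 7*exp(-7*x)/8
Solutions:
 u(x) = C1 - exp(-7*x)/8


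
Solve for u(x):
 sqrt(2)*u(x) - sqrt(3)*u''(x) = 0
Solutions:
 u(x) = C1*exp(-2^(1/4)*3^(3/4)*x/3) + C2*exp(2^(1/4)*3^(3/4)*x/3)


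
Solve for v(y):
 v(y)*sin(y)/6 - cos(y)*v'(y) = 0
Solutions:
 v(y) = C1/cos(y)^(1/6)


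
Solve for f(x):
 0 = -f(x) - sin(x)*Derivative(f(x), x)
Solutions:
 f(x) = C1*sqrt(cos(x) + 1)/sqrt(cos(x) - 1)


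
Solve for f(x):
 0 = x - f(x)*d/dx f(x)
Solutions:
 f(x) = -sqrt(C1 + x^2)
 f(x) = sqrt(C1 + x^2)


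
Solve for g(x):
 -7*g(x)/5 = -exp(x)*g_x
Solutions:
 g(x) = C1*exp(-7*exp(-x)/5)


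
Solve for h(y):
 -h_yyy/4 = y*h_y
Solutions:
 h(y) = C1 + Integral(C2*airyai(-2^(2/3)*y) + C3*airybi(-2^(2/3)*y), y)


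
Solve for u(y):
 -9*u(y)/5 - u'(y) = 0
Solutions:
 u(y) = C1*exp(-9*y/5)


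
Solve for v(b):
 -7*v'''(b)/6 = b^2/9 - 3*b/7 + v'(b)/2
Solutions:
 v(b) = C1 + C2*sin(sqrt(21)*b/7) + C3*cos(sqrt(21)*b/7) - 2*b^3/27 + 3*b^2/7 + 28*b/27


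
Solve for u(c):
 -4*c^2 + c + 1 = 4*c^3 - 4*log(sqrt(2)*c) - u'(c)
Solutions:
 u(c) = C1 + c^4 + 4*c^3/3 - c^2/2 - 4*c*log(c) - c*log(4) + 3*c


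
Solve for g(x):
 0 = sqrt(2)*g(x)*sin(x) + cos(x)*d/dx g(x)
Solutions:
 g(x) = C1*cos(x)^(sqrt(2))


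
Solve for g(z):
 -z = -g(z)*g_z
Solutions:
 g(z) = -sqrt(C1 + z^2)
 g(z) = sqrt(C1 + z^2)


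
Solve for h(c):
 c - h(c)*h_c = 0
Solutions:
 h(c) = -sqrt(C1 + c^2)
 h(c) = sqrt(C1 + c^2)


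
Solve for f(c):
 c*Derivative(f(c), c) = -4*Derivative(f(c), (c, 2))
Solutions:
 f(c) = C1 + C2*erf(sqrt(2)*c/4)


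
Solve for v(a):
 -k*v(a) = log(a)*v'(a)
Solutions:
 v(a) = C1*exp(-k*li(a))


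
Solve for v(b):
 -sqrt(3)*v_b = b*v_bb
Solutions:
 v(b) = C1 + C2*b^(1 - sqrt(3))


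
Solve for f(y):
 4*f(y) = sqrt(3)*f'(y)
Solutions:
 f(y) = C1*exp(4*sqrt(3)*y/3)


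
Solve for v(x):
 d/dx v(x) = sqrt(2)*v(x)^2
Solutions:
 v(x) = -1/(C1 + sqrt(2)*x)


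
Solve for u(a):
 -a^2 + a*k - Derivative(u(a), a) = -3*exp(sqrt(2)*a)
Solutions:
 u(a) = C1 - a^3/3 + a^2*k/2 + 3*sqrt(2)*exp(sqrt(2)*a)/2


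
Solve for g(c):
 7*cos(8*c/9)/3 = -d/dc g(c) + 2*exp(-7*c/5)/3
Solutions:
 g(c) = C1 - 21*sin(8*c/9)/8 - 10*exp(-7*c/5)/21


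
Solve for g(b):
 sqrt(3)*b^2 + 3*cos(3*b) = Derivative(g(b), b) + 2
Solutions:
 g(b) = C1 + sqrt(3)*b^3/3 - 2*b + sin(3*b)


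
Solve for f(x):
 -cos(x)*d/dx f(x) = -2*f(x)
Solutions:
 f(x) = C1*(sin(x) + 1)/(sin(x) - 1)


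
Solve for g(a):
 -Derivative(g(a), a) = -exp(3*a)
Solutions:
 g(a) = C1 + exp(3*a)/3


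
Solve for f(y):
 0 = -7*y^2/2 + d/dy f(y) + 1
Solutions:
 f(y) = C1 + 7*y^3/6 - y


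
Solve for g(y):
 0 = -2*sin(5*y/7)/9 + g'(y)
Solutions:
 g(y) = C1 - 14*cos(5*y/7)/45


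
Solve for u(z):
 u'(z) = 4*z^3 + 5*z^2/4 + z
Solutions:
 u(z) = C1 + z^4 + 5*z^3/12 + z^2/2


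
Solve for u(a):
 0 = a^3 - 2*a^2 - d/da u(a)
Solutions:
 u(a) = C1 + a^4/4 - 2*a^3/3


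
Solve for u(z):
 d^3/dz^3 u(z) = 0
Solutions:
 u(z) = C1 + C2*z + C3*z^2


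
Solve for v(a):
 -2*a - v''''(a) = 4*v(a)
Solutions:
 v(a) = -a/2 + (C1*sin(a) + C2*cos(a))*exp(-a) + (C3*sin(a) + C4*cos(a))*exp(a)


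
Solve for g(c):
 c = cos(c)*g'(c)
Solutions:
 g(c) = C1 + Integral(c/cos(c), c)


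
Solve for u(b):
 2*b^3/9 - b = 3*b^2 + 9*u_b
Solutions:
 u(b) = C1 + b^4/162 - b^3/9 - b^2/18


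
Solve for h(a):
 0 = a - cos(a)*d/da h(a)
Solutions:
 h(a) = C1 + Integral(a/cos(a), a)


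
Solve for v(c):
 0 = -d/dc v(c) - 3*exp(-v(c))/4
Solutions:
 v(c) = log(C1 - 3*c/4)


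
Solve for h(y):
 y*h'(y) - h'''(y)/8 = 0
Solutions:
 h(y) = C1 + Integral(C2*airyai(2*y) + C3*airybi(2*y), y)


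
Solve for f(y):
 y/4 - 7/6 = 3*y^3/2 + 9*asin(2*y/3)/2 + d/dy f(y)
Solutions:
 f(y) = C1 - 3*y^4/8 + y^2/8 - 9*y*asin(2*y/3)/2 - 7*y/6 - 9*sqrt(9 - 4*y^2)/4


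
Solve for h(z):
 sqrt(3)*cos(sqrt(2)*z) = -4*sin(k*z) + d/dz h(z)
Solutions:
 h(z) = C1 + sqrt(6)*sin(sqrt(2)*z)/2 - 4*cos(k*z)/k


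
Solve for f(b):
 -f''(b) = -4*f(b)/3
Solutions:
 f(b) = C1*exp(-2*sqrt(3)*b/3) + C2*exp(2*sqrt(3)*b/3)


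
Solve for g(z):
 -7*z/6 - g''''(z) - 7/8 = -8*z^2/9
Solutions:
 g(z) = C1 + C2*z + C3*z^2 + C4*z^3 + z^6/405 - 7*z^5/720 - 7*z^4/192


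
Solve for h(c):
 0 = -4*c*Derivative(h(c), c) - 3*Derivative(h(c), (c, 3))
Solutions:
 h(c) = C1 + Integral(C2*airyai(-6^(2/3)*c/3) + C3*airybi(-6^(2/3)*c/3), c)


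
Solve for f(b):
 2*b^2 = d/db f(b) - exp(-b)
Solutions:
 f(b) = C1 + 2*b^3/3 - exp(-b)


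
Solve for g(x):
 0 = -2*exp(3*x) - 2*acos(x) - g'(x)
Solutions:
 g(x) = C1 - 2*x*acos(x) + 2*sqrt(1 - x^2) - 2*exp(3*x)/3


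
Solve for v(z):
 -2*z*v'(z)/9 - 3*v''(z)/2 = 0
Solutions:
 v(z) = C1 + C2*erf(sqrt(6)*z/9)


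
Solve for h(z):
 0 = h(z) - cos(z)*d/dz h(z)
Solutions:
 h(z) = C1*sqrt(sin(z) + 1)/sqrt(sin(z) - 1)


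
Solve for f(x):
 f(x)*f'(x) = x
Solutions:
 f(x) = -sqrt(C1 + x^2)
 f(x) = sqrt(C1 + x^2)


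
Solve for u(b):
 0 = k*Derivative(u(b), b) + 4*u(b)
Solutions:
 u(b) = C1*exp(-4*b/k)


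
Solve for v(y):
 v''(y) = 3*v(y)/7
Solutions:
 v(y) = C1*exp(-sqrt(21)*y/7) + C2*exp(sqrt(21)*y/7)


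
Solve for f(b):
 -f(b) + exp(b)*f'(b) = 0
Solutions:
 f(b) = C1*exp(-exp(-b))


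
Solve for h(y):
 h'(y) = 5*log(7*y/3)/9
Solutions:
 h(y) = C1 + 5*y*log(y)/9 - 5*y*log(3)/9 - 5*y/9 + 5*y*log(7)/9


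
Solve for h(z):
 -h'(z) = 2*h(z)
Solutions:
 h(z) = C1*exp(-2*z)


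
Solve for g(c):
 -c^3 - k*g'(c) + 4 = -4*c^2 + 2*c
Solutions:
 g(c) = C1 - c^4/(4*k) + 4*c^3/(3*k) - c^2/k + 4*c/k


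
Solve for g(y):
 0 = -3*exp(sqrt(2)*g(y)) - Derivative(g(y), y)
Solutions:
 g(y) = sqrt(2)*(2*log(1/(C1 + 3*y)) - log(2))/4


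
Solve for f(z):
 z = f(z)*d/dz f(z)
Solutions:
 f(z) = -sqrt(C1 + z^2)
 f(z) = sqrt(C1 + z^2)


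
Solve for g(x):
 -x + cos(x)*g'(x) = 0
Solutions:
 g(x) = C1 + Integral(x/cos(x), x)


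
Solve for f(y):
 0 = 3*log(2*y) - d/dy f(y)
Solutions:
 f(y) = C1 + 3*y*log(y) - 3*y + y*log(8)


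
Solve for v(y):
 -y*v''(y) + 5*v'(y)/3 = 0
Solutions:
 v(y) = C1 + C2*y^(8/3)


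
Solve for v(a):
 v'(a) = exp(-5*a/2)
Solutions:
 v(a) = C1 - 2*exp(-5*a/2)/5


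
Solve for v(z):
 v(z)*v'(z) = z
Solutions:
 v(z) = -sqrt(C1 + z^2)
 v(z) = sqrt(C1 + z^2)


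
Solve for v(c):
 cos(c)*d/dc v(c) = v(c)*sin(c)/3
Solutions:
 v(c) = C1/cos(c)^(1/3)


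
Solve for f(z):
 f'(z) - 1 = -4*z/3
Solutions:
 f(z) = C1 - 2*z^2/3 + z


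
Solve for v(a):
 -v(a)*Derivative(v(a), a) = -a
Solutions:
 v(a) = -sqrt(C1 + a^2)
 v(a) = sqrt(C1 + a^2)


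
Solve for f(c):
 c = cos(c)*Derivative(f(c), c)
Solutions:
 f(c) = C1 + Integral(c/cos(c), c)


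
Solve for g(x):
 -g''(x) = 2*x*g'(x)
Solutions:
 g(x) = C1 + C2*erf(x)


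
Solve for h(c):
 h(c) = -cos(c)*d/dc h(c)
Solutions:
 h(c) = C1*sqrt(sin(c) - 1)/sqrt(sin(c) + 1)


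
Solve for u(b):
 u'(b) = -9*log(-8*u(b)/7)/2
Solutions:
 2*Integral(1/(log(-_y) - log(7) + 3*log(2)), (_y, u(b)))/9 = C1 - b


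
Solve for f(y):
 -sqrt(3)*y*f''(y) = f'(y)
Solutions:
 f(y) = C1 + C2*y^(1 - sqrt(3)/3)


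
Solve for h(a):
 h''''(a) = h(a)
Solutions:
 h(a) = C1*exp(-a) + C2*exp(a) + C3*sin(a) + C4*cos(a)


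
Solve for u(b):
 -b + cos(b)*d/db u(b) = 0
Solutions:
 u(b) = C1 + Integral(b/cos(b), b)


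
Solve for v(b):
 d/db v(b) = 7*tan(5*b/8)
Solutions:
 v(b) = C1 - 56*log(cos(5*b/8))/5


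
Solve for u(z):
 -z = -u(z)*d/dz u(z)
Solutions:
 u(z) = -sqrt(C1 + z^2)
 u(z) = sqrt(C1 + z^2)


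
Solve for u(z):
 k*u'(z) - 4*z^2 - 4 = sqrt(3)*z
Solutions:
 u(z) = C1 + 4*z^3/(3*k) + sqrt(3)*z^2/(2*k) + 4*z/k


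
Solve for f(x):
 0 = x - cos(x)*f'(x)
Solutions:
 f(x) = C1 + Integral(x/cos(x), x)


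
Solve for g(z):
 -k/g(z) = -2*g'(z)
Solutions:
 g(z) = -sqrt(C1 + k*z)
 g(z) = sqrt(C1 + k*z)


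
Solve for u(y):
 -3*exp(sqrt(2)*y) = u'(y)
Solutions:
 u(y) = C1 - 3*sqrt(2)*exp(sqrt(2)*y)/2


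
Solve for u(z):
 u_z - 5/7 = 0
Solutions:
 u(z) = C1 + 5*z/7


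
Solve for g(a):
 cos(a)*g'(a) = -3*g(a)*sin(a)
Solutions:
 g(a) = C1*cos(a)^3


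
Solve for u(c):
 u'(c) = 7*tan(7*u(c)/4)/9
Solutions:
 u(c) = -4*asin(C1*exp(49*c/36))/7 + 4*pi/7
 u(c) = 4*asin(C1*exp(49*c/36))/7


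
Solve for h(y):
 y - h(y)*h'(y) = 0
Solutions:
 h(y) = -sqrt(C1 + y^2)
 h(y) = sqrt(C1 + y^2)


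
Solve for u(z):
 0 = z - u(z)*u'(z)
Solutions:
 u(z) = -sqrt(C1 + z^2)
 u(z) = sqrt(C1 + z^2)


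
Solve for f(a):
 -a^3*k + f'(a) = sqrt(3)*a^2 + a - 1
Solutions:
 f(a) = C1 + a^4*k/4 + sqrt(3)*a^3/3 + a^2/2 - a


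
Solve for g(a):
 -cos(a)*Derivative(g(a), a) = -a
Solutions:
 g(a) = C1 + Integral(a/cos(a), a)


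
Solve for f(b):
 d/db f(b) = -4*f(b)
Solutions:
 f(b) = C1*exp(-4*b)


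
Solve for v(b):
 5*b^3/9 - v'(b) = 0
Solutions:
 v(b) = C1 + 5*b^4/36


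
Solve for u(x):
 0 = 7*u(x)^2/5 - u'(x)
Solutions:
 u(x) = -5/(C1 + 7*x)


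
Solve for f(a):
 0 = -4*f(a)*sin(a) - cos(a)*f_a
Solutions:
 f(a) = C1*cos(a)^4


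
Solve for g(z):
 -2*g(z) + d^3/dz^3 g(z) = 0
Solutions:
 g(z) = C3*exp(2^(1/3)*z) + (C1*sin(2^(1/3)*sqrt(3)*z/2) + C2*cos(2^(1/3)*sqrt(3)*z/2))*exp(-2^(1/3)*z/2)


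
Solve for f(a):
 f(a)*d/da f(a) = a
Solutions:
 f(a) = -sqrt(C1 + a^2)
 f(a) = sqrt(C1 + a^2)


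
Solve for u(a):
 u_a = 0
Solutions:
 u(a) = C1


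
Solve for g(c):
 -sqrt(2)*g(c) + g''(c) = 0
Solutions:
 g(c) = C1*exp(-2^(1/4)*c) + C2*exp(2^(1/4)*c)


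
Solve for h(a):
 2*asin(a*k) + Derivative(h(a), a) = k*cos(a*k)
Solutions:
 h(a) = C1 + k*Piecewise((sin(a*k)/k, Ne(k, 0)), (a, True)) - 2*Piecewise((a*asin(a*k) + sqrt(-a^2*k^2 + 1)/k, Ne(k, 0)), (0, True))


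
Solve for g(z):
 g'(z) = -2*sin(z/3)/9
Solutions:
 g(z) = C1 + 2*cos(z/3)/3


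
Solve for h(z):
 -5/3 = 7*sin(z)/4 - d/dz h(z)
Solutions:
 h(z) = C1 + 5*z/3 - 7*cos(z)/4


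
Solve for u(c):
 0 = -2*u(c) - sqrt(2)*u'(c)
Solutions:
 u(c) = C1*exp(-sqrt(2)*c)


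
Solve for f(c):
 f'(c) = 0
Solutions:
 f(c) = C1


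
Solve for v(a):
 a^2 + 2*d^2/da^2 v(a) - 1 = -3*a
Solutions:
 v(a) = C1 + C2*a - a^4/24 - a^3/4 + a^2/4


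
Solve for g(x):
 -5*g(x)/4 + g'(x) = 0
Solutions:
 g(x) = C1*exp(5*x/4)


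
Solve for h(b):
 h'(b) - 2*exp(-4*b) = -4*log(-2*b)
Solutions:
 h(b) = C1 - 4*b*log(-b) + 4*b*(1 - log(2)) - exp(-4*b)/2


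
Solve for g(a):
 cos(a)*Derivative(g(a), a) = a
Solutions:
 g(a) = C1 + Integral(a/cos(a), a)


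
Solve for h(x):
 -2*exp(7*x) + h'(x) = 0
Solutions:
 h(x) = C1 + 2*exp(7*x)/7


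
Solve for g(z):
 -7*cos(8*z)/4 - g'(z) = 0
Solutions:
 g(z) = C1 - 7*sin(8*z)/32


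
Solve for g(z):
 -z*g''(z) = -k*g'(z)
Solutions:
 g(z) = C1 + z^(re(k) + 1)*(C2*sin(log(z)*Abs(im(k))) + C3*cos(log(z)*im(k)))


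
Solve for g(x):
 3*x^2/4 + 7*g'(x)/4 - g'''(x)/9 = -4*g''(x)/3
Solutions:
 g(x) = C1 + C2*exp(3*x*(2 + sqrt(23)/2)) + C3*exp(3*x*(2 - sqrt(23)/2)) - x^3/7 + 16*x^2/49 - 568*x/1029


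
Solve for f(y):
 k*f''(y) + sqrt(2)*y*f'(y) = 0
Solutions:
 f(y) = C1 + C2*sqrt(k)*erf(2^(3/4)*y*sqrt(1/k)/2)


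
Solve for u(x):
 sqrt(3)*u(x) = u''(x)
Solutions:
 u(x) = C1*exp(-3^(1/4)*x) + C2*exp(3^(1/4)*x)


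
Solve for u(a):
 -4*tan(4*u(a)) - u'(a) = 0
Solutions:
 u(a) = -asin(C1*exp(-16*a))/4 + pi/4
 u(a) = asin(C1*exp(-16*a))/4


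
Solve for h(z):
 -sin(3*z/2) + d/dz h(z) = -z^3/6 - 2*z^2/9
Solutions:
 h(z) = C1 - z^4/24 - 2*z^3/27 - 2*cos(3*z/2)/3


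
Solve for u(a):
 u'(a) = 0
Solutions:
 u(a) = C1


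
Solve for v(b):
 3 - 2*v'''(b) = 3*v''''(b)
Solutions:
 v(b) = C1 + C2*b + C3*b^2 + C4*exp(-2*b/3) + b^3/4


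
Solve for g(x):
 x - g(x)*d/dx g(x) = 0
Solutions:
 g(x) = -sqrt(C1 + x^2)
 g(x) = sqrt(C1 + x^2)


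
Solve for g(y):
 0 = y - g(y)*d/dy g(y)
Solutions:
 g(y) = -sqrt(C1 + y^2)
 g(y) = sqrt(C1 + y^2)


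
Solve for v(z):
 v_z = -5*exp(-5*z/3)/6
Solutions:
 v(z) = C1 + exp(-5*z/3)/2


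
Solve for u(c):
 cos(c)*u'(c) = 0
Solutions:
 u(c) = C1


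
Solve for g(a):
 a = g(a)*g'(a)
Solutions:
 g(a) = -sqrt(C1 + a^2)
 g(a) = sqrt(C1 + a^2)


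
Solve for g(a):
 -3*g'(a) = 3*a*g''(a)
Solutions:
 g(a) = C1 + C2*log(a)


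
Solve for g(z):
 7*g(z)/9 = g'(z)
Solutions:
 g(z) = C1*exp(7*z/9)


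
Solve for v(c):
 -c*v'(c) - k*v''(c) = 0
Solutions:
 v(c) = C1 + C2*sqrt(k)*erf(sqrt(2)*c*sqrt(1/k)/2)


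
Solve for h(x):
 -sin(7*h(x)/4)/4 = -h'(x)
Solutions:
 -x/4 + 2*log(cos(7*h(x)/4) - 1)/7 - 2*log(cos(7*h(x)/4) + 1)/7 = C1


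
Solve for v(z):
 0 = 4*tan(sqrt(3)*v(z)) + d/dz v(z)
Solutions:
 v(z) = sqrt(3)*(pi - asin(C1*exp(-4*sqrt(3)*z)))/3
 v(z) = sqrt(3)*asin(C1*exp(-4*sqrt(3)*z))/3


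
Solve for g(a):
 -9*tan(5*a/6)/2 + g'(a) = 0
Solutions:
 g(a) = C1 - 27*log(cos(5*a/6))/5


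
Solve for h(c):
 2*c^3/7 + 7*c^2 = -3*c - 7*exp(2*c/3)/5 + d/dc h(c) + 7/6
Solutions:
 h(c) = C1 + c^4/14 + 7*c^3/3 + 3*c^2/2 - 7*c/6 + 21*exp(2*c/3)/10


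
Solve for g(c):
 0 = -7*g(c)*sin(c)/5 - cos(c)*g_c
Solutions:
 g(c) = C1*cos(c)^(7/5)


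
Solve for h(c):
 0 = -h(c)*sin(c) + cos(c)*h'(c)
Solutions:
 h(c) = C1/cos(c)


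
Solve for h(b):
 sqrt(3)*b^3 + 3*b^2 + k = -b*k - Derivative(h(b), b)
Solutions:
 h(b) = C1 - sqrt(3)*b^4/4 - b^3 - b^2*k/2 - b*k


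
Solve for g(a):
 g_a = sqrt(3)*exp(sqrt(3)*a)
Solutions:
 g(a) = C1 + exp(sqrt(3)*a)


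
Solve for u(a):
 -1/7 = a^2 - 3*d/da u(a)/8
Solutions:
 u(a) = C1 + 8*a^3/9 + 8*a/21


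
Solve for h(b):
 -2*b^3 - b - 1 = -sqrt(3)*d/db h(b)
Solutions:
 h(b) = C1 + sqrt(3)*b^4/6 + sqrt(3)*b^2/6 + sqrt(3)*b/3


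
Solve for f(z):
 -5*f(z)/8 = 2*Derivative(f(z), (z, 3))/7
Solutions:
 f(z) = C3*exp(-2^(2/3)*35^(1/3)*z/4) + (C1*sin(2^(2/3)*sqrt(3)*35^(1/3)*z/8) + C2*cos(2^(2/3)*sqrt(3)*35^(1/3)*z/8))*exp(2^(2/3)*35^(1/3)*z/8)


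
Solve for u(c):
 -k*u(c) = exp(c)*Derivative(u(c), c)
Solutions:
 u(c) = C1*exp(k*exp(-c))


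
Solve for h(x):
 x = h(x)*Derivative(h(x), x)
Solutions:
 h(x) = -sqrt(C1 + x^2)
 h(x) = sqrt(C1 + x^2)


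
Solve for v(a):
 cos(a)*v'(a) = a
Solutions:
 v(a) = C1 + Integral(a/cos(a), a)


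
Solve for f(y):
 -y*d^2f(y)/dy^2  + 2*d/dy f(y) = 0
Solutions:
 f(y) = C1 + C2*y^3


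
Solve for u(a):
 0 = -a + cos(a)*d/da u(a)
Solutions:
 u(a) = C1 + Integral(a/cos(a), a)


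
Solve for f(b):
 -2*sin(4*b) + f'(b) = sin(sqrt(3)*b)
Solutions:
 f(b) = C1 - cos(4*b)/2 - sqrt(3)*cos(sqrt(3)*b)/3


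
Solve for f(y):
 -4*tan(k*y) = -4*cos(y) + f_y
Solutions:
 f(y) = C1 - 4*Piecewise((-log(cos(k*y))/k, Ne(k, 0)), (0, True)) + 4*sin(y)


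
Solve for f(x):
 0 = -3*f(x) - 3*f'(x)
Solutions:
 f(x) = C1*exp(-x)


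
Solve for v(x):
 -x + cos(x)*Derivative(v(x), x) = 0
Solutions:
 v(x) = C1 + Integral(x/cos(x), x)


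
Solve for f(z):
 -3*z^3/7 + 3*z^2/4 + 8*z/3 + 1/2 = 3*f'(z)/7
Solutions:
 f(z) = C1 - z^4/4 + 7*z^3/12 + 28*z^2/9 + 7*z/6


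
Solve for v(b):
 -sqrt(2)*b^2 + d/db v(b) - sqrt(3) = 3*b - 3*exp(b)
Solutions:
 v(b) = C1 + sqrt(2)*b^3/3 + 3*b^2/2 + sqrt(3)*b - 3*exp(b)


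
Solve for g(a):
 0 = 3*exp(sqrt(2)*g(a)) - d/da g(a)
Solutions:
 g(a) = sqrt(2)*(2*log(-1/(C1 + 3*a)) - log(2))/4


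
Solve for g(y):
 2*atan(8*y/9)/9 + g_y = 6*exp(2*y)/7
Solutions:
 g(y) = C1 - 2*y*atan(8*y/9)/9 + 3*exp(2*y)/7 + log(64*y^2 + 81)/8


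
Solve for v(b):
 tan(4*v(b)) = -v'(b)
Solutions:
 v(b) = -asin(C1*exp(-4*b))/4 + pi/4
 v(b) = asin(C1*exp(-4*b))/4


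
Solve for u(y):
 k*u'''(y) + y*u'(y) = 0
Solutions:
 u(y) = C1 + Integral(C2*airyai(y*(-1/k)^(1/3)) + C3*airybi(y*(-1/k)^(1/3)), y)


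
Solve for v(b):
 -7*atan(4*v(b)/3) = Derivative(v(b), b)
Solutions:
 Integral(1/atan(4*_y/3), (_y, v(b))) = C1 - 7*b


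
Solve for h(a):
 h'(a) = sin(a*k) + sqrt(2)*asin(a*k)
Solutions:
 h(a) = C1 + Piecewise((-cos(a*k)/k, Ne(k, 0)), (0, True)) + sqrt(2)*Piecewise((a*asin(a*k) + sqrt(-a^2*k^2 + 1)/k, Ne(k, 0)), (0, True))


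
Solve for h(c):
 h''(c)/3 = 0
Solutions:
 h(c) = C1 + C2*c


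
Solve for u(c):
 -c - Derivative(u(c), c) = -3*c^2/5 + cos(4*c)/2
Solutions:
 u(c) = C1 + c^3/5 - c^2/2 - sin(4*c)/8


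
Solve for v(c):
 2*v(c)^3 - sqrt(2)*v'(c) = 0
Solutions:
 v(c) = -sqrt(2)*sqrt(-1/(C1 + sqrt(2)*c))/2
 v(c) = sqrt(2)*sqrt(-1/(C1 + sqrt(2)*c))/2


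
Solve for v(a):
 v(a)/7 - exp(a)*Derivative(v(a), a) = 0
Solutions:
 v(a) = C1*exp(-exp(-a)/7)


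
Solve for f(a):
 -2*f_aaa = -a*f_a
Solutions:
 f(a) = C1 + Integral(C2*airyai(2^(2/3)*a/2) + C3*airybi(2^(2/3)*a/2), a)


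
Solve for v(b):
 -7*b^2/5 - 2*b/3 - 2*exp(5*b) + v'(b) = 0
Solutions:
 v(b) = C1 + 7*b^3/15 + b^2/3 + 2*exp(5*b)/5


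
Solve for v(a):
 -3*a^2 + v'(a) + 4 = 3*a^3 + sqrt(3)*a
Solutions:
 v(a) = C1 + 3*a^4/4 + a^3 + sqrt(3)*a^2/2 - 4*a


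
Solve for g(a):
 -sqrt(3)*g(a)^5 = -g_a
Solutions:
 g(a) = -(-1/(C1 + 4*sqrt(3)*a))^(1/4)
 g(a) = (-1/(C1 + 4*sqrt(3)*a))^(1/4)
 g(a) = -I*(-1/(C1 + 4*sqrt(3)*a))^(1/4)
 g(a) = I*(-1/(C1 + 4*sqrt(3)*a))^(1/4)


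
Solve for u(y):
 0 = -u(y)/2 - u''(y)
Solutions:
 u(y) = C1*sin(sqrt(2)*y/2) + C2*cos(sqrt(2)*y/2)


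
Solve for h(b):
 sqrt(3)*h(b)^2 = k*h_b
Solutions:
 h(b) = -k/(C1*k + sqrt(3)*b)


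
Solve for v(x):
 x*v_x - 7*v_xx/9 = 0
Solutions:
 v(x) = C1 + C2*erfi(3*sqrt(14)*x/14)


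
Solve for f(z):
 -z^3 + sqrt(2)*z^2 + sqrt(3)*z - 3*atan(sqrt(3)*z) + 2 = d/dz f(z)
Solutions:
 f(z) = C1 - z^4/4 + sqrt(2)*z^3/3 + sqrt(3)*z^2/2 - 3*z*atan(sqrt(3)*z) + 2*z + sqrt(3)*log(3*z^2 + 1)/2


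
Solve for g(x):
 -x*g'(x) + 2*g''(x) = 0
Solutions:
 g(x) = C1 + C2*erfi(x/2)


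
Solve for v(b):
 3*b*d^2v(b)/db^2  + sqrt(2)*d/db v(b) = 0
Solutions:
 v(b) = C1 + C2*b^(1 - sqrt(2)/3)


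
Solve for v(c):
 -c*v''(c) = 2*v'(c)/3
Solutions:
 v(c) = C1 + C2*c^(1/3)


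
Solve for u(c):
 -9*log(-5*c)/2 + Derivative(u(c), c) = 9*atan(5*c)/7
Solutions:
 u(c) = C1 + 9*c*log(-c)/2 + 9*c*atan(5*c)/7 - 9*c/2 + 9*c*log(5)/2 - 9*log(25*c^2 + 1)/70


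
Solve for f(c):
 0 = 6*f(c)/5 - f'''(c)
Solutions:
 f(c) = C3*exp(5^(2/3)*6^(1/3)*c/5) + (C1*sin(2^(1/3)*3^(5/6)*5^(2/3)*c/10) + C2*cos(2^(1/3)*3^(5/6)*5^(2/3)*c/10))*exp(-5^(2/3)*6^(1/3)*c/10)


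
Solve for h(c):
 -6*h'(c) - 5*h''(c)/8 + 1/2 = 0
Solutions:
 h(c) = C1 + C2*exp(-48*c/5) + c/12


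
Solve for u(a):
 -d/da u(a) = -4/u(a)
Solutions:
 u(a) = -sqrt(C1 + 8*a)
 u(a) = sqrt(C1 + 8*a)


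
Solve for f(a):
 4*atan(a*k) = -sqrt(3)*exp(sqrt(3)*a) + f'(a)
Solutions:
 f(a) = C1 + 4*Piecewise((a*atan(a*k) - log(a^2*k^2 + 1)/(2*k), Ne(k, 0)), (0, True)) + exp(sqrt(3)*a)


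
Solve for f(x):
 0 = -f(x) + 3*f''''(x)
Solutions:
 f(x) = C1*exp(-3^(3/4)*x/3) + C2*exp(3^(3/4)*x/3) + C3*sin(3^(3/4)*x/3) + C4*cos(3^(3/4)*x/3)


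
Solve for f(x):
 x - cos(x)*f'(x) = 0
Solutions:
 f(x) = C1 + Integral(x/cos(x), x)


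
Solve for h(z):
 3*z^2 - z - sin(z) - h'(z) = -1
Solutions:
 h(z) = C1 + z^3 - z^2/2 + z + cos(z)


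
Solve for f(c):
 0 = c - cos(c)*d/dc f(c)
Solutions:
 f(c) = C1 + Integral(c/cos(c), c)


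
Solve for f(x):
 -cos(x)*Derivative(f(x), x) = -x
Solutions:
 f(x) = C1 + Integral(x/cos(x), x)


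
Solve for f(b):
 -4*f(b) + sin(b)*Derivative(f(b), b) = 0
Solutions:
 f(b) = C1*(cos(b)^2 - 2*cos(b) + 1)/(cos(b)^2 + 2*cos(b) + 1)


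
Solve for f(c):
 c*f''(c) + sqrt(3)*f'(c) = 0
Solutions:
 f(c) = C1 + C2*c^(1 - sqrt(3))


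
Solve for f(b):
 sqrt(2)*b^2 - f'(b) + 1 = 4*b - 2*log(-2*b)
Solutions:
 f(b) = C1 + sqrt(2)*b^3/3 - 2*b^2 + 2*b*log(-b) + b*(-1 + 2*log(2))


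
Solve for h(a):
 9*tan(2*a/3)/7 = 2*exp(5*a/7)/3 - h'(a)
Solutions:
 h(a) = C1 + 14*exp(5*a/7)/15 + 27*log(cos(2*a/3))/14


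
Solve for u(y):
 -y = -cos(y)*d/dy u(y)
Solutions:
 u(y) = C1 + Integral(y/cos(y), y)


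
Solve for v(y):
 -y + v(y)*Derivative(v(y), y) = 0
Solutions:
 v(y) = -sqrt(C1 + y^2)
 v(y) = sqrt(C1 + y^2)


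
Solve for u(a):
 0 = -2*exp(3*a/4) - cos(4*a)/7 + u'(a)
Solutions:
 u(a) = C1 + 8*exp(3*a/4)/3 + sin(4*a)/28


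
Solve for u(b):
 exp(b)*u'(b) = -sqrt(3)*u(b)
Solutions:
 u(b) = C1*exp(sqrt(3)*exp(-b))


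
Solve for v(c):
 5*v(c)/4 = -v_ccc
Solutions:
 v(c) = C3*exp(-10^(1/3)*c/2) + (C1*sin(10^(1/3)*sqrt(3)*c/4) + C2*cos(10^(1/3)*sqrt(3)*c/4))*exp(10^(1/3)*c/4)


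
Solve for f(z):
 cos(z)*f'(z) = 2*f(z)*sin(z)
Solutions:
 f(z) = C1/cos(z)^2


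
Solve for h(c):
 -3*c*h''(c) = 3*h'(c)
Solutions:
 h(c) = C1 + C2*log(c)


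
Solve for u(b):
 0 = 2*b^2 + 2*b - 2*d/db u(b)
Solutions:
 u(b) = C1 + b^3/3 + b^2/2


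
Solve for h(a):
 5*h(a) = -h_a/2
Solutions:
 h(a) = C1*exp(-10*a)


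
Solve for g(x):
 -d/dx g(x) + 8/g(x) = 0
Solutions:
 g(x) = -sqrt(C1 + 16*x)
 g(x) = sqrt(C1 + 16*x)


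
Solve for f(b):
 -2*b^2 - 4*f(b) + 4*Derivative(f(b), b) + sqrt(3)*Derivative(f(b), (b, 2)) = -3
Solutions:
 f(b) = C1*exp(2*sqrt(3)*b*(-1 + sqrt(1 + sqrt(3)))/3) + C2*exp(-2*sqrt(3)*b*(1 + sqrt(1 + sqrt(3)))/3) - b^2/2 - b - sqrt(3)/4 - 1/4


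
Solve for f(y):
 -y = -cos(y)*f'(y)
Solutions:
 f(y) = C1 + Integral(y/cos(y), y)


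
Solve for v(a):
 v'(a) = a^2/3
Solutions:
 v(a) = C1 + a^3/9


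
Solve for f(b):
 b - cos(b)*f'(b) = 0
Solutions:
 f(b) = C1 + Integral(b/cos(b), b)


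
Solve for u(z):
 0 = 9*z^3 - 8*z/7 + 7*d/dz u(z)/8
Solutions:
 u(z) = C1 - 18*z^4/7 + 32*z^2/49


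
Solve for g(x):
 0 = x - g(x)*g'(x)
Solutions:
 g(x) = -sqrt(C1 + x^2)
 g(x) = sqrt(C1 + x^2)


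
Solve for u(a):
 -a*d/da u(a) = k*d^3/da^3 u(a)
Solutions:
 u(a) = C1 + Integral(C2*airyai(a*(-1/k)^(1/3)) + C3*airybi(a*(-1/k)^(1/3)), a)


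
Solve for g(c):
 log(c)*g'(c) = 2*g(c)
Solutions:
 g(c) = C1*exp(2*li(c))


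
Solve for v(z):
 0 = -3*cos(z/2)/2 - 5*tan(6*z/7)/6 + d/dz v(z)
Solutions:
 v(z) = C1 - 35*log(cos(6*z/7))/36 + 3*sin(z/2)


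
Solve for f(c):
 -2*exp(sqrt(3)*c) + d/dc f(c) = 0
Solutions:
 f(c) = C1 + 2*sqrt(3)*exp(sqrt(3)*c)/3


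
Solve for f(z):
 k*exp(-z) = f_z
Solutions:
 f(z) = C1 - k*exp(-z)


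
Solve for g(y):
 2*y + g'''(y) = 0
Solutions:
 g(y) = C1 + C2*y + C3*y^2 - y^4/12


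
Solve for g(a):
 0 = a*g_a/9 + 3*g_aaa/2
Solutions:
 g(a) = C1 + Integral(C2*airyai(-2^(1/3)*a/3) + C3*airybi(-2^(1/3)*a/3), a)


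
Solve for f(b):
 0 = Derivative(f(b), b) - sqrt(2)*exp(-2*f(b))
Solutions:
 f(b) = log(-sqrt(C1 + 2*sqrt(2)*b))
 f(b) = log(C1 + 2*sqrt(2)*b)/2


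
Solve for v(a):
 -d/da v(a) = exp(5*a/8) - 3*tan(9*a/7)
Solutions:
 v(a) = C1 - 8*exp(5*a/8)/5 - 7*log(cos(9*a/7))/3


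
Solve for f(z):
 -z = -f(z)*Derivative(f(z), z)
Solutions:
 f(z) = -sqrt(C1 + z^2)
 f(z) = sqrt(C1 + z^2)


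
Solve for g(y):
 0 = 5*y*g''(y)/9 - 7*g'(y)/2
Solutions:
 g(y) = C1 + C2*y^(73/10)


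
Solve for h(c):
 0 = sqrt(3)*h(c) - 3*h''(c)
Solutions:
 h(c) = C1*exp(-3^(3/4)*c/3) + C2*exp(3^(3/4)*c/3)


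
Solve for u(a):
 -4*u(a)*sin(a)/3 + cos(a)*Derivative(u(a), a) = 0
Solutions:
 u(a) = C1/cos(a)^(4/3)


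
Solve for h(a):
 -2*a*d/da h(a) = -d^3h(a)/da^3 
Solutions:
 h(a) = C1 + Integral(C2*airyai(2^(1/3)*a) + C3*airybi(2^(1/3)*a), a)


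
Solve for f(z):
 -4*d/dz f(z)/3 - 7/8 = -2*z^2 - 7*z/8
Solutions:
 f(z) = C1 + z^3/2 + 21*z^2/64 - 21*z/32


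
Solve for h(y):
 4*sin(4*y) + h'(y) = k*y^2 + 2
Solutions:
 h(y) = C1 + k*y^3/3 + 2*y + cos(4*y)


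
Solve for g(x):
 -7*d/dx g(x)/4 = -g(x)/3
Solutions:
 g(x) = C1*exp(4*x/21)


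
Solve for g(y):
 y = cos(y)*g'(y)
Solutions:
 g(y) = C1 + Integral(y/cos(y), y)


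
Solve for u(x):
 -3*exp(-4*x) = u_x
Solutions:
 u(x) = C1 + 3*exp(-4*x)/4


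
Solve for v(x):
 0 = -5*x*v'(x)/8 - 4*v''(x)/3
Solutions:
 v(x) = C1 + C2*erf(sqrt(15)*x/8)


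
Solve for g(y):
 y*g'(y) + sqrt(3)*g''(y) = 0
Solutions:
 g(y) = C1 + C2*erf(sqrt(2)*3^(3/4)*y/6)


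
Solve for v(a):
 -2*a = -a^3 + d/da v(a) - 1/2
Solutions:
 v(a) = C1 + a^4/4 - a^2 + a/2


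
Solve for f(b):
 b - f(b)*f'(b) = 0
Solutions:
 f(b) = -sqrt(C1 + b^2)
 f(b) = sqrt(C1 + b^2)


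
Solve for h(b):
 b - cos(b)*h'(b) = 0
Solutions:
 h(b) = C1 + Integral(b/cos(b), b)


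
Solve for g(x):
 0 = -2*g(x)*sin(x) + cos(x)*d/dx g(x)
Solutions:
 g(x) = C1/cos(x)^2


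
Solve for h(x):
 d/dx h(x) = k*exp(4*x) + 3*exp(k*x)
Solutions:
 h(x) = C1 + k*exp(4*x)/4 + 3*exp(k*x)/k


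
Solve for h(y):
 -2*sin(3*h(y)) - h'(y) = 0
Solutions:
 h(y) = -acos((-C1 - exp(12*y))/(C1 - exp(12*y)))/3 + 2*pi/3
 h(y) = acos((-C1 - exp(12*y))/(C1 - exp(12*y)))/3


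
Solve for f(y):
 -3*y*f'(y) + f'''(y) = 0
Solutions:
 f(y) = C1 + Integral(C2*airyai(3^(1/3)*y) + C3*airybi(3^(1/3)*y), y)


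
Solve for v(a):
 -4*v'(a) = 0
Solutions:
 v(a) = C1


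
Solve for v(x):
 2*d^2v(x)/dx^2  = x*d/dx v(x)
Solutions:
 v(x) = C1 + C2*erfi(x/2)


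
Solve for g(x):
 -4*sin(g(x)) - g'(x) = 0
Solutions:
 g(x) = -acos((-C1 - exp(8*x))/(C1 - exp(8*x))) + 2*pi
 g(x) = acos((-C1 - exp(8*x))/(C1 - exp(8*x)))


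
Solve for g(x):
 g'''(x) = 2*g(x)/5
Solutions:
 g(x) = C3*exp(2^(1/3)*5^(2/3)*x/5) + (C1*sin(2^(1/3)*sqrt(3)*5^(2/3)*x/10) + C2*cos(2^(1/3)*sqrt(3)*5^(2/3)*x/10))*exp(-2^(1/3)*5^(2/3)*x/10)


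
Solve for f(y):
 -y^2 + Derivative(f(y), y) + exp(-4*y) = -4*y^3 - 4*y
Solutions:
 f(y) = C1 - y^4 + y^3/3 - 2*y^2 + exp(-4*y)/4


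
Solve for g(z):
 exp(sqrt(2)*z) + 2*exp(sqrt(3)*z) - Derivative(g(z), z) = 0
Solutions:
 g(z) = C1 + sqrt(2)*exp(sqrt(2)*z)/2 + 2*sqrt(3)*exp(sqrt(3)*z)/3


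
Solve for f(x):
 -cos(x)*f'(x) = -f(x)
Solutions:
 f(x) = C1*sqrt(sin(x) + 1)/sqrt(sin(x) - 1)


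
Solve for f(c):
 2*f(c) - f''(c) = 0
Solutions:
 f(c) = C1*exp(-sqrt(2)*c) + C2*exp(sqrt(2)*c)


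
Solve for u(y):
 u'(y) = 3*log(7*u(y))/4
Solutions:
 -4*Integral(1/(log(_y) + log(7)), (_y, u(y)))/3 = C1 - y


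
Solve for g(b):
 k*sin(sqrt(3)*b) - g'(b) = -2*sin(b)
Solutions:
 g(b) = C1 - sqrt(3)*k*cos(sqrt(3)*b)/3 - 2*cos(b)


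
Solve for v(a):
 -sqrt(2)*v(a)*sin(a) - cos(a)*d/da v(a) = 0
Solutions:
 v(a) = C1*cos(a)^(sqrt(2))


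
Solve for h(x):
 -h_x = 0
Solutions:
 h(x) = C1


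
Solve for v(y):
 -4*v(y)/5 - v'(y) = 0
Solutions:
 v(y) = C1*exp(-4*y/5)


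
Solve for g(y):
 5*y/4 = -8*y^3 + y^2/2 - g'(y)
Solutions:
 g(y) = C1 - 2*y^4 + y^3/6 - 5*y^2/8


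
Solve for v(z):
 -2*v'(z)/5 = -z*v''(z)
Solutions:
 v(z) = C1 + C2*z^(7/5)


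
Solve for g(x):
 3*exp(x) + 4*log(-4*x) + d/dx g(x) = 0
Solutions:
 g(x) = C1 - 4*x*log(-x) + 4*x*(1 - 2*log(2)) - 3*exp(x)


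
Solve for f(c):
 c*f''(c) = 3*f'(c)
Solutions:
 f(c) = C1 + C2*c^4


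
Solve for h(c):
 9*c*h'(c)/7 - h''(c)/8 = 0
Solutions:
 h(c) = C1 + C2*erfi(6*sqrt(7)*c/7)


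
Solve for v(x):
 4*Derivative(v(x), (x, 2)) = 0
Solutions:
 v(x) = C1 + C2*x


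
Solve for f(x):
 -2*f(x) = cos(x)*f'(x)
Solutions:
 f(x) = C1*(sin(x) - 1)/(sin(x) + 1)


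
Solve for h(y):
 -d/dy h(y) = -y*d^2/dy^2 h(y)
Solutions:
 h(y) = C1 + C2*y^2


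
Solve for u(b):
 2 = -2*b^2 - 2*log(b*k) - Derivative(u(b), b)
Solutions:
 u(b) = C1 - 2*b^3/3 - 2*b*log(b*k)


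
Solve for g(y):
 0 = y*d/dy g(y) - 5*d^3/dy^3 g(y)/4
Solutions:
 g(y) = C1 + Integral(C2*airyai(10^(2/3)*y/5) + C3*airybi(10^(2/3)*y/5), y)


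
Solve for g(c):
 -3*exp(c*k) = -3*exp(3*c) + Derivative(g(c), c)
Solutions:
 g(c) = C1 + exp(3*c) - 3*exp(c*k)/k


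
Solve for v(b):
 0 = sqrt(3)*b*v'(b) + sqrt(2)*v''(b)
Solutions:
 v(b) = C1 + C2*erf(6^(1/4)*b/2)


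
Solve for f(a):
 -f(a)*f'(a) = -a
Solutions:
 f(a) = -sqrt(C1 + a^2)
 f(a) = sqrt(C1 + a^2)


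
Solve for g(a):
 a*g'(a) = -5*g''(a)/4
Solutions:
 g(a) = C1 + C2*erf(sqrt(10)*a/5)


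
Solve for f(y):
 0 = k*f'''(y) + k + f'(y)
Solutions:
 f(y) = C1 + C2*exp(-y*sqrt(-1/k)) + C3*exp(y*sqrt(-1/k)) - k*y


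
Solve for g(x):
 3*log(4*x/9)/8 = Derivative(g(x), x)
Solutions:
 g(x) = C1 + 3*x*log(x)/8 - 3*x*log(3)/4 - 3*x/8 + 3*x*log(2)/4


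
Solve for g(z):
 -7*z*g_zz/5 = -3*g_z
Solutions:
 g(z) = C1 + C2*z^(22/7)


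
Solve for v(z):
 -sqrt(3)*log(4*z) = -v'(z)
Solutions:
 v(z) = C1 + sqrt(3)*z*log(z) - sqrt(3)*z + 2*sqrt(3)*z*log(2)


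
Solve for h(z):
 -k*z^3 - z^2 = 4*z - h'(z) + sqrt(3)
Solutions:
 h(z) = C1 + k*z^4/4 + z^3/3 + 2*z^2 + sqrt(3)*z


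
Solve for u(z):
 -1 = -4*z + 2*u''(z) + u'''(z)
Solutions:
 u(z) = C1 + C2*z + C3*exp(-2*z) + z^3/3 - 3*z^2/4


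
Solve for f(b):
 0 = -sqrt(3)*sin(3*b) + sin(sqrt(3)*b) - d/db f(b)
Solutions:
 f(b) = C1 + sqrt(3)*cos(3*b)/3 - sqrt(3)*cos(sqrt(3)*b)/3


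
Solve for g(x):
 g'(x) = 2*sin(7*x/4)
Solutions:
 g(x) = C1 - 8*cos(7*x/4)/7


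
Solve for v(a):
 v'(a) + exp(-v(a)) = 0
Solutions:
 v(a) = log(C1 - a)


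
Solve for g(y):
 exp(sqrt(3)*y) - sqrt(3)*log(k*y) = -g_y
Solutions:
 g(y) = C1 + sqrt(3)*y*log(k*y) - sqrt(3)*y - sqrt(3)*exp(sqrt(3)*y)/3


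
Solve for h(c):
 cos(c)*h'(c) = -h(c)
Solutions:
 h(c) = C1*sqrt(sin(c) - 1)/sqrt(sin(c) + 1)


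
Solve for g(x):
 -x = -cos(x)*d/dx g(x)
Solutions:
 g(x) = C1 + Integral(x/cos(x), x)


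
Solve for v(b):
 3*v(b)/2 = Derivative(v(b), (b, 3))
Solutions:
 v(b) = C3*exp(2^(2/3)*3^(1/3)*b/2) + (C1*sin(2^(2/3)*3^(5/6)*b/4) + C2*cos(2^(2/3)*3^(5/6)*b/4))*exp(-2^(2/3)*3^(1/3)*b/4)


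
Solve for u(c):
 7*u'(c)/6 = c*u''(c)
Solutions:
 u(c) = C1 + C2*c^(13/6)


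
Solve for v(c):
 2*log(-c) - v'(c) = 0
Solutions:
 v(c) = C1 + 2*c*log(-c) - 2*c


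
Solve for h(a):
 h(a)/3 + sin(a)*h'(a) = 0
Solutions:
 h(a) = C1*(cos(a) + 1)^(1/6)/(cos(a) - 1)^(1/6)


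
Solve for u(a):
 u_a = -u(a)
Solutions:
 u(a) = C1*exp(-a)


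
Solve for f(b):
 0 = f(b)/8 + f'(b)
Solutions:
 f(b) = C1*exp(-b/8)


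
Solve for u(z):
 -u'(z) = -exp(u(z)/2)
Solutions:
 u(z) = 2*log(-1/(C1 + z)) + 2*log(2)


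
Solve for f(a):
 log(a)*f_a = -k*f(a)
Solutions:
 f(a) = C1*exp(-k*li(a))


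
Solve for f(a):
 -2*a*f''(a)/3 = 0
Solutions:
 f(a) = C1 + C2*a


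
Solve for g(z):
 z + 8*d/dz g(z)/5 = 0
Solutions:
 g(z) = C1 - 5*z^2/16


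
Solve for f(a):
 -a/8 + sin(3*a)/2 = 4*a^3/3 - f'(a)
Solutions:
 f(a) = C1 + a^4/3 + a^2/16 + cos(3*a)/6


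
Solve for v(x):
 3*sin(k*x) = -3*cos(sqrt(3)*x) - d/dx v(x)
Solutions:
 v(x) = C1 - sqrt(3)*sin(sqrt(3)*x) + 3*cos(k*x)/k


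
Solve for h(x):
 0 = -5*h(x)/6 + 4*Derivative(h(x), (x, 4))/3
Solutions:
 h(x) = C1*exp(-10^(1/4)*x/2) + C2*exp(10^(1/4)*x/2) + C3*sin(10^(1/4)*x/2) + C4*cos(10^(1/4)*x/2)


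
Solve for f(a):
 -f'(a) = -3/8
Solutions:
 f(a) = C1 + 3*a/8


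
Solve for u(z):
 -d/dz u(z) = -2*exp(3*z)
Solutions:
 u(z) = C1 + 2*exp(3*z)/3


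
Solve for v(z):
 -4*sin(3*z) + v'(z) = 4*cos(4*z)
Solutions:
 v(z) = C1 + sin(4*z) - 4*cos(3*z)/3


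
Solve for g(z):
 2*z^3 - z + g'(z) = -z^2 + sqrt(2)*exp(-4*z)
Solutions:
 g(z) = C1 - z^4/2 - z^3/3 + z^2/2 - sqrt(2)*exp(-4*z)/4


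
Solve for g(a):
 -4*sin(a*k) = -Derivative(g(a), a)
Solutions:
 g(a) = C1 - 4*cos(a*k)/k


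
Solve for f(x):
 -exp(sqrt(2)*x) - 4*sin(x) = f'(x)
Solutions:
 f(x) = C1 - sqrt(2)*exp(sqrt(2)*x)/2 + 4*cos(x)


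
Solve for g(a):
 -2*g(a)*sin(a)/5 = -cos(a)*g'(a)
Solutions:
 g(a) = C1/cos(a)^(2/5)


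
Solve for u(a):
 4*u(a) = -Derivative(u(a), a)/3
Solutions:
 u(a) = C1*exp(-12*a)


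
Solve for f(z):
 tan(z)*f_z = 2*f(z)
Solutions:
 f(z) = C1*sin(z)^2


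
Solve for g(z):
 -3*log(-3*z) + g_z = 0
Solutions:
 g(z) = C1 + 3*z*log(-z) + 3*z*(-1 + log(3))


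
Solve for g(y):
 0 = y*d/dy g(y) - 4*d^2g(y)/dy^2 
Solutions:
 g(y) = C1 + C2*erfi(sqrt(2)*y/4)


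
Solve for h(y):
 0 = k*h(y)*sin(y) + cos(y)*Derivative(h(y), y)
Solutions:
 h(y) = C1*exp(k*log(cos(y)))


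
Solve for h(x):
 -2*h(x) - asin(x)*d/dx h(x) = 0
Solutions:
 h(x) = C1*exp(-2*Integral(1/asin(x), x))


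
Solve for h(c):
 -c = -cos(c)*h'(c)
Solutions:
 h(c) = C1 + Integral(c/cos(c), c)


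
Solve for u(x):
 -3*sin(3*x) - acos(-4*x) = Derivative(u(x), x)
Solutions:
 u(x) = C1 - x*acos(-4*x) - sqrt(1 - 16*x^2)/4 + cos(3*x)


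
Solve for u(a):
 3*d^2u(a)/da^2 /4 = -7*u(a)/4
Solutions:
 u(a) = C1*sin(sqrt(21)*a/3) + C2*cos(sqrt(21)*a/3)


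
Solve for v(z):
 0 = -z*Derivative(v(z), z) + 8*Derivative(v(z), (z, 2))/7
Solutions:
 v(z) = C1 + C2*erfi(sqrt(7)*z/4)


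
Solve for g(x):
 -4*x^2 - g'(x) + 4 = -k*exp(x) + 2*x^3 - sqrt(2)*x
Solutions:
 g(x) = C1 + k*exp(x) - x^4/2 - 4*x^3/3 + sqrt(2)*x^2/2 + 4*x


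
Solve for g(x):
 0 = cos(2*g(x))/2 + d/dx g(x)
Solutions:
 g(x) = -asin((C1 + exp(2*x))/(C1 - exp(2*x)))/2 + pi/2
 g(x) = asin((C1 + exp(2*x))/(C1 - exp(2*x)))/2


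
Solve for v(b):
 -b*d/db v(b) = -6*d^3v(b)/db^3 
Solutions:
 v(b) = C1 + Integral(C2*airyai(6^(2/3)*b/6) + C3*airybi(6^(2/3)*b/6), b)


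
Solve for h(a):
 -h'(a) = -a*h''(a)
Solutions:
 h(a) = C1 + C2*a^2


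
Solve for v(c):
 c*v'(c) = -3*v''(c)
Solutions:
 v(c) = C1 + C2*erf(sqrt(6)*c/6)


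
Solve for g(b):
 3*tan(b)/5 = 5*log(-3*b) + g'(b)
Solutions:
 g(b) = C1 - 5*b*log(-b) - 5*b*log(3) + 5*b - 3*log(cos(b))/5


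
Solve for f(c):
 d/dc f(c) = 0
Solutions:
 f(c) = C1


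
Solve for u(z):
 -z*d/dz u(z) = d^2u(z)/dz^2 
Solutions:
 u(z) = C1 + C2*erf(sqrt(2)*z/2)


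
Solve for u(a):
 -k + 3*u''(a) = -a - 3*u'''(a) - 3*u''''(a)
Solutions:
 u(a) = C1 + C2*a - a^3/18 + a^2*(k + 1)/6 + (C3*sin(sqrt(3)*a/2) + C4*cos(sqrt(3)*a/2))*exp(-a/2)


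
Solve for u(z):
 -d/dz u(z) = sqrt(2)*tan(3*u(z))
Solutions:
 u(z) = -asin(C1*exp(-3*sqrt(2)*z))/3 + pi/3
 u(z) = asin(C1*exp(-3*sqrt(2)*z))/3


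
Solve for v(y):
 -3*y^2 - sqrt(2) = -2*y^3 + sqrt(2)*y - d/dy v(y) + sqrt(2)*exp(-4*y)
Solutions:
 v(y) = C1 - y^4/2 + y^3 + sqrt(2)*y^2/2 + sqrt(2)*y - sqrt(2)*exp(-4*y)/4


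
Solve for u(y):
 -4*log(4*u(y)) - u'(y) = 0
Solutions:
 Integral(1/(log(_y) + 2*log(2)), (_y, u(y)))/4 = C1 - y


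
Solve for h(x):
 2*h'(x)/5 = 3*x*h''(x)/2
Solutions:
 h(x) = C1 + C2*x^(19/15)


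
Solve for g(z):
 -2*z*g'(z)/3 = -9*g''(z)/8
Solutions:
 g(z) = C1 + C2*erfi(2*sqrt(6)*z/9)


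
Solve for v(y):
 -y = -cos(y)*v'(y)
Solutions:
 v(y) = C1 + Integral(y/cos(y), y)


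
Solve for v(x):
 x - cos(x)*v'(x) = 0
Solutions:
 v(x) = C1 + Integral(x/cos(x), x)


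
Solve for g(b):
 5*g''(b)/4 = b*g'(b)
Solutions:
 g(b) = C1 + C2*erfi(sqrt(10)*b/5)


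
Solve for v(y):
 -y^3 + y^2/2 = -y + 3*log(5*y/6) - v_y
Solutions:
 v(y) = C1 + y^4/4 - y^3/6 - y^2/2 + 3*y*log(y) - 3*y + y*log(125/216)


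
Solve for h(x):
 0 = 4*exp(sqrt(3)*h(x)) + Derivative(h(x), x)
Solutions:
 h(x) = sqrt(3)*(2*log(1/(C1 + 4*x)) - log(3))/6


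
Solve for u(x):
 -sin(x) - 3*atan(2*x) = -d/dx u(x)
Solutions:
 u(x) = C1 + 3*x*atan(2*x) - 3*log(4*x^2 + 1)/4 - cos(x)
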